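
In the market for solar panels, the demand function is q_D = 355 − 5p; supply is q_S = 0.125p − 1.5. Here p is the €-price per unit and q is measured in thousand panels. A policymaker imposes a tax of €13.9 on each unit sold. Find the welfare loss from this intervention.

€11.78 thousand

In inverse form: demand p = 71 − 0.2q, supply p = 12 + 8q.
Competitive equilibrium: 71 − 0.2q = 12 + 8q → q* = 7.1951, p* = 69.561.
With the tax, the buyer price exceeds the seller price by 13.9: (71 − 0.2q) − (12 + 8q) = 13.9 → q' = 5.5.
Δq = 7.1951 − 5.5 = 1.6951; the wedge equals the tax, 13.9.
Deadweight loss = ½ × 1.6951 × 13.9 = €11.78 thousand.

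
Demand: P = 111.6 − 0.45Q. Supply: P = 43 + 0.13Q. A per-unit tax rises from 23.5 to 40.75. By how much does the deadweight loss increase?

955.44

Competitive equilibrium: 111.6 − 0.45Q = 43 + 0.13Q → Q* = 118.2759, P* = 58.3759.
For a per-unit tax t: ΔQ = t/0.58, so DWL = ½·t·(t/0.58) = t²/1.16.
At t = 23.5: DWL = 476.078. At t = 40.75: DWL = 1431.519.
Increase = 1431.519 − 476.078 = 955.44.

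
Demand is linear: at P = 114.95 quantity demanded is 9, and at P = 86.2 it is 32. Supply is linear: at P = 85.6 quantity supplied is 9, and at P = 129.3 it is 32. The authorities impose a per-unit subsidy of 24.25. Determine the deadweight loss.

93.34

Demand slope = (86.2 − 114.95)/(32 − 9) = −1.25, so P = 126.2 − 1.25Q.
Supply slope = (129.3 − 85.6)/(32 − 9) = 1.9, so P = 68.5 + 1.9Q.
Competitive equilibrium: 126.2 − 1.25Q = 68.5 + 1.9Q → Q* = 18.3175, P* = 103.3032.
The subsidy lowers effective supply by 24.25: P = 44.25 + 1.9Q.
New quantity: 126.2 − 1.25Q = 44.25 + 1.9Q → Q' = 26.0159.
Overproduction ΔQ = 26.0159 − 18.3175 = 7.6984; wedge = subsidy = 24.25.
The triangle = ½ × 7.6984 × 24.25 = 93.34.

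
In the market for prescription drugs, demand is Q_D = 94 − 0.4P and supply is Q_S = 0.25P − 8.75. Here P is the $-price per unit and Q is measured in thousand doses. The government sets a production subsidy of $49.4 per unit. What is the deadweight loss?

$187.72 thousand

In inverse form: demand P = 235 − 2.5Q, supply P = 35 + 4Q.
Competitive equilibrium: 235 − 2.5Q = 35 + 4Q → Q* = 30.7692, P* = 158.0769.
The subsidy lowers effective supply by 49.4: P = 4Q − 14.4.
New quantity: 235 − 2.5Q = 4Q − 14.4 → Q' = 38.3692.
Overproduction ΔQ = 38.3692 − 30.7692 = 7.6; wedge = subsidy = 49.4.
DWL = ½ × 7.6 × 49.4 = $187.72 thousand.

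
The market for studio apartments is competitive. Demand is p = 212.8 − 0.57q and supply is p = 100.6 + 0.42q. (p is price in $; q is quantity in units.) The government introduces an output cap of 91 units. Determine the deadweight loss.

$246.895

Competitive equilibrium: 212.8 − 0.57q = 100.6 + 0.42q → q* = 113.3333, p* = 148.2.
At q = 91: demand price = 212.8 − 0.57·91 = 160.93; supply price = 100.6 + 0.42·91 = 138.82.
Δq = 113.3333 − 91 = 22.3333; wedge = 160.93 − 138.82 = 22.11.
The triangle = ½ × 22.3333 × 22.11 = $246.895.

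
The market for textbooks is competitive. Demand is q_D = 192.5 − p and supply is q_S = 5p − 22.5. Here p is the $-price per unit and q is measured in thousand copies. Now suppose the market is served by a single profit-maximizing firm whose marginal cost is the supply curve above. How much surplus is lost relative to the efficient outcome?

In inverse form: demand p = 192.5 − q, supply p = 4.5 + 0.2q.
Competitive equilibrium: 192.5 − q = 4.5 + 0.2q → q* = 156.66667, p* = 35.83333.
Marginal revenue: MR = 192.5 − 2q. Set MR = MC: 192.5 − 2q = 4.5 + 0.2q → q_m = 85.45455.
Price p_m = 192.5 − 1·85.45455 = 107.04545; MC(q_m) = 4.5 + 0.2·85.45455 = 21.59091.
Competitive q* = 156.66667, so Δq = 71.21212; wedge = 107.04545 − 21.59091 = 85.45454.
DWL = ½ × 71.21212 × 85.45454 = $3042.70 thousand.

$3042.70 thousand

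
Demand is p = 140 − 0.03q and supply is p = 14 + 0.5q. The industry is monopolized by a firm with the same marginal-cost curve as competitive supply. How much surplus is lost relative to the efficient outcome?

Competitive equilibrium: 140 − 0.03q = 14 + 0.5q → q* = 237.7358, p* = 132.8679.
Marginal revenue: MR = 140 − 0.06q. Set MR = MC: 140 − 0.06q = 14 + 0.5q → q_m = 225.
Price p_m = 140 − 0.03·225 = 133.25; MC(q_m) = 14 + 0.5·225 = 126.5.
Competitive q* = 237.7358, so Δq = 12.7358; wedge = 133.25 − 126.5 = 6.75.
The triangle = ½ × 12.7358 × 6.75 = 42.98.

42.98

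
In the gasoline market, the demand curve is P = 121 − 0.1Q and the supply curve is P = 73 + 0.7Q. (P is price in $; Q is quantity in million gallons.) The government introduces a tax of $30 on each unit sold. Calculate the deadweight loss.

$562.50 million

Competitive equilibrium: 121 − 0.1Q = 73 + 0.7Q → Q* = 60, P* = 115.
With the tax, the buyer price exceeds the seller price by 30: (121 − 0.1Q) − (73 + 0.7Q) = 30 → Q' = 22.5.
ΔQ = 60 − 22.5 = 37.5; the wedge equals the tax, 30.
Deadweight loss = ½ × 37.5 × 30 = $562.50 million.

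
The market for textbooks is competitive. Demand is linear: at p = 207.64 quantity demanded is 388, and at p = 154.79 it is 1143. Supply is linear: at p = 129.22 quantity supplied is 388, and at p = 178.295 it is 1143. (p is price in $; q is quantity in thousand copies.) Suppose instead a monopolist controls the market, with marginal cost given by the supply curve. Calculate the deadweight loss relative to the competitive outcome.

$7388.22 thousand

Demand slope = (154.79 − 207.64)/(1143 − 388) = −0.07, so p = 234.8 − 0.07q.
Supply slope = (178.295 − 129.22)/(1143 − 388) = 0.065, so p = 104 + 0.065q.
Competitive equilibrium: 234.8 − 0.07q = 104 + 0.065q → q* = 968.8889, p* = 166.9778.
Marginal revenue: MR = 234.8 − 0.14q. Set MR = MC: 234.8 − 0.14q = 104 + 0.065q → q_m = 638.0488.
Price p_m = 234.8 − 0.07·638.0488 = 190.1366; MC(q_m) = 104 + 0.065·638.0488 = 145.4732.
Competitive q* = 968.8889, so Δq = 330.8401; wedge = 190.1366 − 145.4732 = 44.6634.
Welfare loss = ½ × 330.8401 × 44.6634 = $7388.22 thousand.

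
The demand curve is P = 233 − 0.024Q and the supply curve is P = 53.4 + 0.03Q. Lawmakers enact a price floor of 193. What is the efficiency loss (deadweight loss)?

Competitive equilibrium: 233 − 0.024Q = 53.4 + 0.03Q → Q* = 3325.9259, P* = 153.1778.
At the floor P = 193, quantity demanded = (233 − 193)/0.024 = 1666.6667.
Sellers' marginal cost at Q' = 1666.6667: 53.4 + 0.03·1666.6667 = 103.4.
ΔQ = 3325.9259 − 1666.6667 = 1659.2592; wedge = 193 − 103.4 = 89.6.
Welfare loss = ½ × 1659.2592 × 89.6 = 74334.81.

74334.81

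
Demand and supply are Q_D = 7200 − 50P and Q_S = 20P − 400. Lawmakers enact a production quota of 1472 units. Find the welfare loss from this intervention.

3138.01

In inverse form: demand P = 144 − 0.02Q, supply P = 20 + 0.05Q.
Competitive equilibrium: 144 − 0.02Q = 20 + 0.05Q → Q* = 1771.4286, P* = 108.5714.
At Q = 1472: demand price = 144 − 0.02·1472 = 114.56; supply price = 20 + 0.05·1472 = 93.6.
ΔQ = 1771.4286 − 1472 = 299.4286; wedge = 114.56 − 93.6 = 20.96.
DWL = ½ × 299.4286 × 20.96 = 3138.01.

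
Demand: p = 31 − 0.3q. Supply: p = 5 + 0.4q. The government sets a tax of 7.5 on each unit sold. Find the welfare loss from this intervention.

Competitive equilibrium: 31 − 0.3q = 5 + 0.4q → q* = 37.1429, p* = 19.8571.
With the tax, the buyer price exceeds the seller price by 7.5: (31 − 0.3q) − (5 + 0.4q) = 7.5 → q' = 26.4286.
Δq = 37.1429 − 26.4286 = 10.7143; the wedge equals the tax, 7.5.
The triangle = ½ × 10.7143 × 7.5 = 40.18.

40.18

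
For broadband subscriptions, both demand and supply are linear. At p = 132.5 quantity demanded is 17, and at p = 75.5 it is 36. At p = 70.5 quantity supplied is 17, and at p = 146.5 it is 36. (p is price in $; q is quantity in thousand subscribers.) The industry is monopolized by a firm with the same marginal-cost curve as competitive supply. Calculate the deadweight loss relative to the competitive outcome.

$210.61 thousand

Demand slope = (75.5 − 132.5)/(36 − 17) = −3, so p = 183.5 − 3q.
Supply slope = (146.5 − 70.5)/(36 − 17) = 4, so p = 2.5 + 4q.
Competitive equilibrium: 183.5 − 3q = 2.5 + 4q → q* = 25.8571, p* = 105.9286.
Marginal revenue: MR = 183.5 − 6q. Set MR = MC: 183.5 − 6q = 2.5 + 4q → q_m = 18.1.
Price p_m = 183.5 − 3·18.1 = 129.2; MC(q_m) = 2.5 + 4·18.1 = 74.9.
Competitive q* = 25.8571, so Δq = 7.7571; wedge = 129.2 − 74.9 = 54.3.
The triangle = ½ × 7.7571 × 54.3 = $210.61 thousand.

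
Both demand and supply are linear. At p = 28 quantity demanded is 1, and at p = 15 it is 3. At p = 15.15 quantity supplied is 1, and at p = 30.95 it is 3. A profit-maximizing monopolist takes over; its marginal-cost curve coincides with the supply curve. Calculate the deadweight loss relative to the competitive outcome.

2.49

Demand slope = (15 − 28)/(3 − 1) = −6.5, so p = 34.5 − 6.5q.
Supply slope = (30.95 − 15.15)/(3 − 1) = 7.9, so p = 7.25 + 7.9q.
Competitive equilibrium: 34.5 − 6.5q = 7.25 + 7.9q → q* = 1.8924, p* = 22.1997.
Marginal revenue: MR = 34.5 − 13q. Set MR = MC: 34.5 − 13q = 7.25 + 7.9q → q_m = 1.3038.
Price p_m = 34.5 − 6.5·1.3038 = 26.0253; MC(q_m) = 7.25 + 7.9·1.3038 = 17.55.
Competitive q* = 1.8924, so Δq = 0.5886; wedge = 26.0253 − 17.55 = 8.4753.
The triangle = ½ × 0.5886 × 8.4753 = 2.49.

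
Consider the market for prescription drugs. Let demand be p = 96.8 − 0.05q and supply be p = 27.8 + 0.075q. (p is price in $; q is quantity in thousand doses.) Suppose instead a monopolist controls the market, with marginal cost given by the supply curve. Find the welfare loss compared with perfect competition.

Competitive equilibrium: 96.8 − 0.05q = 27.8 + 0.075q → q* = 552, p* = 69.2.
Marginal revenue: MR = 96.8 − 0.1q. Set MR = MC: 96.8 − 0.1q = 27.8 + 0.075q → q_m = 394.2857.
Price p_m = 96.8 − 0.05·394.2857 = 77.0857; MC(q_m) = 27.8 + 0.075·394.2857 = 57.3714.
Competitive q* = 552, so Δq = 157.7143; wedge = 77.0857 − 57.3714 = 19.7143.
Deadweight loss = ½ × 157.7143 × 19.7143 = $1554.61 thousand.

$1554.61 thousand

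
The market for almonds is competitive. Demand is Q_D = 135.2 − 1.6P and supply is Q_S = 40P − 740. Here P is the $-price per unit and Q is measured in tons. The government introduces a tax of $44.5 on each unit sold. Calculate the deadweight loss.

In inverse form: demand P = 84.5 − 0.625Q, supply P = 18.5 + 0.025Q.
Competitive equilibrium: 84.5 − 0.625Q = 18.5 + 0.025Q → Q* = 101.5385, P* = 21.0385.
With the tax, the buyer price exceeds the seller price by 44.5: (84.5 − 0.625Q) − (18.5 + 0.025Q) = 44.5 → Q' = 33.0769.
ΔQ = 101.5385 − 33.0769 = 68.4616; the wedge equals the tax, 44.5.
DWL = ½ × 68.4616 × 44.5 = $1523.27.

$1523.27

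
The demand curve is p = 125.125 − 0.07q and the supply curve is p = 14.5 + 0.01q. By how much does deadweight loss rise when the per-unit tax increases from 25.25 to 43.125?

Competitive equilibrium: 125.125 − 0.07q = 14.5 + 0.01q → q* = 1382.8125, p* = 28.3281.
For a per-unit tax t: Δq = t/0.08, so DWL = ½·t·(t/0.08) = t²/0.16.
At t = 25.25: DWL = 3984.766. At t = 43.125: DWL = 11623.535.
Increase = 11623.535 − 3984.766 = 7638.77.

7638.77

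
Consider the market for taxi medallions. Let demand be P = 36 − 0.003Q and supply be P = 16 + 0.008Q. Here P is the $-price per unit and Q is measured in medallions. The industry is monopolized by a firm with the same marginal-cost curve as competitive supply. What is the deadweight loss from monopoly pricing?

Competitive equilibrium: 36 − 0.003Q = 16 + 0.008Q → Q* = 1818.1818, P* = 30.5455.
Marginal revenue: MR = 36 − 0.006Q. Set MR = MC: 36 − 0.006Q = 16 + 0.008Q → Q_m = 1428.5714.
Price P_m = 36 − 0.003·1428.5714 = 31.7143; MC(Q_m) = 16 + 0.008·1428.5714 = 27.4286.
Competitive Q* = 1818.1818, so ΔQ = 389.6104; wedge = 31.7143 − 27.4286 = 4.2857.
The triangle = ½ × 389.6104 × 4.2857 = $834.88.

$834.88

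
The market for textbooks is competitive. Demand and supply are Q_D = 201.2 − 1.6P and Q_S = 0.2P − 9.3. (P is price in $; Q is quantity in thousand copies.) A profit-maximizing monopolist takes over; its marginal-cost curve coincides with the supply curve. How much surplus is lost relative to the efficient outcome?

$5.58 thousand

In inverse form: demand P = 125.75 − 0.625Q, supply P = 46.5 + 5Q.
Competitive equilibrium: 125.75 − 0.625Q = 46.5 + 5Q → Q* = 14.0889, P* = 116.9444.
Marginal revenue: MR = 125.75 − 1.25Q. Set MR = MC: 125.75 − 1.25Q = 46.5 + 5Q → Q_m = 12.68.
Price P_m = 125.75 − 0.625·12.68 = 117.825; MC(Q_m) = 46.5 + 5·12.68 = 109.9.
Competitive Q* = 14.0889, so ΔQ = 1.4089; wedge = 117.825 − 109.9 = 7.925.
Welfare loss = ½ × 1.4089 × 7.925 = $5.58 thousand.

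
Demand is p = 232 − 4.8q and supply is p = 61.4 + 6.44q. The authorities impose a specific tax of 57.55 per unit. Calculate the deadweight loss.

147.33

Competitive equilibrium: 232 − 4.8q = 61.4 + 6.44q → q* = 15.1779, p* = 159.1459.
With the tax, the buyer price exceeds the seller price by 57.55: (232 − 4.8q) − (61.4 + 6.44q) = 57.55 → q' = 10.0578.
Δq = 15.1779 − 10.0578 = 5.1201; the wedge equals the tax, 57.55.
Deadweight loss = ½ × 5.1201 × 57.55 = 147.33.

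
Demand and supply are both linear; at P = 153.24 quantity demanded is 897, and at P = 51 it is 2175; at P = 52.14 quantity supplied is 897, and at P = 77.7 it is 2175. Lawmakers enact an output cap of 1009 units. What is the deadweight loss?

40410.05

Demand slope = (51 − 153.24)/(2175 − 897) = −0.08, so P = 225 − 0.08Q.
Supply slope = (77.7 − 52.14)/(2175 − 897) = 0.02, so P = 34.2 + 0.02Q.
Competitive equilibrium: 225 − 0.08Q = 34.2 + 0.02Q → Q* = 1908, P* = 72.36.
At Q = 1009: demand price = 225 − 0.08·1009 = 144.28; supply price = 34.2 + 0.02·1009 = 54.38.
ΔQ = 1908 − 1009 = 899; wedge = 144.28 − 54.38 = 89.9.
Welfare loss = ½ × 899 × 89.9 = 40410.05.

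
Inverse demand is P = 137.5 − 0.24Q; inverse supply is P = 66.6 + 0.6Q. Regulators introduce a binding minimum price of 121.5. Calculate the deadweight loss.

Competitive equilibrium: 137.5 − 0.24Q = 66.6 + 0.6Q → Q* = 84.4048, P* = 117.2429.
At the floor P = 121.5, quantity demanded = (137.5 − 121.5)/0.24 = 66.6667.
Sellers' marginal cost at Q' = 66.6667: 66.6 + 0.6·66.6667 = 106.6.
ΔQ = 84.4048 − 66.6667 = 17.7381; wedge = 121.5 − 106.6 = 14.9.
The triangle = ½ × 17.7381 × 14.9 = 132.15.

132.15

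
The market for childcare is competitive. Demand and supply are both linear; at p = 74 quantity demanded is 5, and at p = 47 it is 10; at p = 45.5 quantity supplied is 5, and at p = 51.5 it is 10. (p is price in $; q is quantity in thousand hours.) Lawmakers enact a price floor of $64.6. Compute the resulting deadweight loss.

$21.92 thousand

Demand slope = (47 − 74)/(10 − 5) = −5.4, so p = 101 − 5.4q.
Supply slope = (51.5 − 45.5)/(10 − 5) = 1.2, so p = 39.5 + 1.2q.
Competitive equilibrium: 101 − 5.4q = 39.5 + 1.2q → q* = 9.3182, p* = 50.6818.
At the floor p = 64.6, quantity demanded = (101 − 64.6)/5.4 = 6.7407.
Sellers' marginal cost at q' = 6.7407: 39.5 + 1.2·6.7407 = 47.5888.
Δq = 9.3182 − 6.7407 = 2.5775; wedge = 64.6 − 47.5888 = 17.0112.
Welfare loss = ½ × 2.5775 × 17.0112 = $21.92 thousand.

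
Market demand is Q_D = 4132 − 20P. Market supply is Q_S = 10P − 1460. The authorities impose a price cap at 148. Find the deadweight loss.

11059.20

In inverse form: demand P = 206.6 − 0.05Q, supply P = 146 + 0.1Q.
Competitive equilibrium: 206.6 − 0.05Q = 146 + 0.1Q → Q* = 404, P* = 186.4.
At the ceiling P = 148, quantity supplied = (148 − 146)/0.1 = 20.
Willingness to pay at Q' = 20: 206.6 − 0.05·20 = 205.6.
ΔQ = 404 − 20 = 384; wedge = 205.6 − 148 = 57.6.
Deadweight loss = ½ × 384 × 57.6 = 11059.20.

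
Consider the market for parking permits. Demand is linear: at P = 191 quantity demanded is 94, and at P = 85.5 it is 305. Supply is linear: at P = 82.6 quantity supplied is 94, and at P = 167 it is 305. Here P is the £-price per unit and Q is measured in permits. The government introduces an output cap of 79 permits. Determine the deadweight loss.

Demand slope = (85.5 − 191)/(305 − 94) = −0.5, so P = 238 − 0.5Q.
Supply slope = (167 − 82.6)/(305 − 94) = 0.4, so P = 45 + 0.4Q.
Competitive equilibrium: 238 − 0.5Q = 45 + 0.4Q → Q* = 214.4444, P* = 130.7778.
At Q = 79: demand price = 238 − 0.5·79 = 198.5; supply price = 45 + 0.4·79 = 76.6.
ΔQ = 214.4444 − 79 = 135.4444; wedge = 198.5 − 76.6 = 121.9.
DWL = ½ × 135.4444 × 121.9 = £8255.34.

£8255.34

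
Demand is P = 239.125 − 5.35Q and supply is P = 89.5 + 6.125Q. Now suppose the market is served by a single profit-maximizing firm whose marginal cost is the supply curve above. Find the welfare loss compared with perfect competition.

Competitive equilibrium: 239.125 − 5.35Q = 89.5 + 6.125Q → Q* = 13.0392, P* = 169.3652.
Marginal revenue: MR = 239.125 − 10.7Q. Set MR = MC: 239.125 − 10.7Q = 89.5 + 6.125Q → Q_m = 8.893.
Price P_m = 239.125 − 5.35·8.893 = 191.5475; MC(Q_m) = 89.5 + 6.125·8.893 = 143.9696.
Competitive Q* = 13.0392, so ΔQ = 4.1462; wedge = 191.5475 − 143.9696 = 47.5779.
Welfare loss = ½ × 4.1462 × 47.5779 = 98.63.

98.63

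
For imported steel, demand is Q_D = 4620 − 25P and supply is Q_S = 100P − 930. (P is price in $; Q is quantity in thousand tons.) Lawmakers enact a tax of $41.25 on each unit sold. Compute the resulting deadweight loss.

$17015.625 thousand

In inverse form: demand P = 184.8 − 0.04Q, supply P = 9.3 + 0.01Q.
Competitive equilibrium: 184.8 − 0.04Q = 9.3 + 0.01Q → Q* = 3510, P* = 44.4.
With the tax, the buyer price exceeds the seller price by 41.25: (184.8 − 0.04Q) − (9.3 + 0.01Q) = 41.25 → Q' = 2685.
ΔQ = 3510 − 2685 = 825; the wedge equals the tax, 41.25.
Deadweight loss = ½ × 825 × 41.25 = $17015.625 thousand.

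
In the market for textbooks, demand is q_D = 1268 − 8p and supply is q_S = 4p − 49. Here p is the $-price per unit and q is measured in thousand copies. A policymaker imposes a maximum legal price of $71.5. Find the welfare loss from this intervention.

In inverse form: demand p = 158.5 − 0.125q, supply p = 12.25 + 0.25q.
Competitive equilibrium: 158.5 − 0.125q = 12.25 + 0.25q → q* = 390, p* = 109.75.
At the ceiling p = 71.5, quantity supplied = (71.5 − 12.25)/0.25 = 237.
Willingness to pay at q' = 237: 158.5 − 0.125·237 = 128.875.
Δq = 390 − 237 = 153; wedge = 128.875 − 71.5 = 57.375.
Deadweight loss = ½ × 153 × 57.375 = $4389.19 thousand.

$4389.19 thousand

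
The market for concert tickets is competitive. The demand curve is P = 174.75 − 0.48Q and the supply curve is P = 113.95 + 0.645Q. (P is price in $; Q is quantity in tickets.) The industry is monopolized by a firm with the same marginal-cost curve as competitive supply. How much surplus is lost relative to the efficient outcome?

Competitive equilibrium: 174.75 − 0.48Q = 113.95 + 0.645Q → Q* = 54.0444, P* = 148.8087.
Marginal revenue: MR = 174.75 − 0.96Q. Set MR = MC: 174.75 − 0.96Q = 113.95 + 0.645Q → Q_m = 37.8816.
Price P_m = 174.75 − 0.48·37.8816 = 156.5668; MC(Q_m) = 113.95 + 0.645·37.8816 = 138.3836.
Competitive Q* = 54.0444, so ΔQ = 16.1628; wedge = 156.5668 − 138.3836 = 18.1832.
DWL = ½ × 16.1628 × 18.1832 = $146.95.

$146.95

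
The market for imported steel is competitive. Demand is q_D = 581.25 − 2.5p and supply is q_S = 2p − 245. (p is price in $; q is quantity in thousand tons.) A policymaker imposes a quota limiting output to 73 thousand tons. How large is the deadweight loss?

In inverse form: demand p = 232.5 − 0.4q, supply p = 122.5 + 0.5q.
Competitive equilibrium: 232.5 − 0.4q = 122.5 + 0.5q → q* = 122.2222, p* = 183.6111.
At q = 73: demand price = 232.5 − 0.4·73 = 203.3; supply price = 122.5 + 0.5·73 = 159.
Δq = 122.2222 − 73 = 49.2222; wedge = 203.3 − 159 = 44.3.
DWL = ½ × 49.2222 × 44.3 = $1090.27 thousand.

$1090.27 thousand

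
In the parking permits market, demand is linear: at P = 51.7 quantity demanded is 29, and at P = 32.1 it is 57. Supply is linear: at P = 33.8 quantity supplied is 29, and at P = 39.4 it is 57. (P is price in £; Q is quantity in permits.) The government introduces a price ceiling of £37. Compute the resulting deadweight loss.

£6.81

Demand slope = (32.1 − 51.7)/(57 − 29) = −0.7, so P = 72 − 0.7Q.
Supply slope = (39.4 − 33.8)/(57 − 29) = 0.2, so P = 28 + 0.2Q.
Competitive equilibrium: 72 − 0.7Q = 28 + 0.2Q → Q* = 48.8889, P* = 37.7778.
At the ceiling P = 37, quantity supplied = (37 − 28)/0.2 = 45.
Willingness to pay at Q' = 45: 72 − 0.7·45 = 40.5.
ΔQ = 48.8889 − 45 = 3.8889; wedge = 40.5 − 37 = 3.5.
DWL = ½ × 3.8889 × 3.5 = £6.81.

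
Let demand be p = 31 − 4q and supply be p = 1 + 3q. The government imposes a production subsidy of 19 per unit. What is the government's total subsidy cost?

Competitive equilibrium: 31 − 4q = 1 + 3q → q* = 4.2857, p* = 13.8571.
The subsidy lowers effective supply by 19: p = 3q − 18.
New quantity: 31 − 4q = 3q − 18 → q' = 7.
Total subsidy cost = 19 × 7 = 133.

133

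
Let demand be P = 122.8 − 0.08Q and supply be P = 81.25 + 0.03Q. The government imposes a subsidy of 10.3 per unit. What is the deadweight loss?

482.23

Competitive equilibrium: 122.8 − 0.08Q = 81.25 + 0.03Q → Q* = 377.7273, P* = 92.5818.
The subsidy lowers effective supply by 10.3: P = 70.95 + 0.03Q.
New quantity: 122.8 − 0.08Q = 70.95 + 0.03Q → Q' = 471.3636.
Overproduction ΔQ = 471.3636 − 377.7273 = 93.6363; wedge = subsidy = 10.3.
DWL = ½ × 93.6363 × 10.3 = 482.23.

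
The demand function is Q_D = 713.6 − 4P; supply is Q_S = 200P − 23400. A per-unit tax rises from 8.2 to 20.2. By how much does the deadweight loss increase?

In inverse form: demand P = 178.4 − 0.25Q, supply P = 117 + 0.005Q.
Competitive equilibrium: 178.4 − 0.25Q = 117 + 0.005Q → Q* = 240.7843, P* = 118.2039.
For a per-unit tax t: ΔQ = t/0.255, so DWL = ½·t·(t/0.255) = t²/0.51.
At t = 8.2: DWL = 131.843. At t = 20.2: DWL = 800.078.
Increase = 800.078 − 131.843 = 668.24.

668.24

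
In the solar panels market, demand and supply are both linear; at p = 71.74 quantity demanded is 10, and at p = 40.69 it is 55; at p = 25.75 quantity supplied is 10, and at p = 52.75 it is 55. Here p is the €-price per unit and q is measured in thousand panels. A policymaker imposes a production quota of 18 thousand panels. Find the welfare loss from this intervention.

Demand slope = (40.69 − 71.74)/(55 − 10) = −0.69, so p = 78.64 − 0.69q.
Supply slope = (52.75 − 25.75)/(55 − 10) = 0.6, so p = 19.75 + 0.6q.
Competitive equilibrium: 78.64 − 0.69q = 19.75 + 0.6q → q* = 45.6512, p* = 47.1407.
At q = 18: demand price = 78.64 − 0.69·18 = 66.22; supply price = 19.75 + 0.6·18 = 30.55.
Δq = 45.6512 − 18 = 27.6512; wedge = 66.22 − 30.55 = 35.67.
Deadweight loss = ½ × 27.6512 × 35.67 = €493.16 thousand.

€493.16 thousand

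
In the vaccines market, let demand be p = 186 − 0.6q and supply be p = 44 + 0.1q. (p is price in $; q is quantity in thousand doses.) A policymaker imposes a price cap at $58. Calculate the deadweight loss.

Competitive equilibrium: 186 − 0.6q = 44 + 0.1q → q* = 202.8571, p* = 64.2857.
At the ceiling p = 58, quantity supplied = (58 − 44)/0.1 = 140.
Willingness to pay at q' = 140: 186 − 0.6·140 = 102.
Δq = 202.8571 − 140 = 62.8571; wedge = 102 − 58 = 44.
DWL = ½ × 62.8571 × 44 = $1382.86 thousand.

$1382.86 thousand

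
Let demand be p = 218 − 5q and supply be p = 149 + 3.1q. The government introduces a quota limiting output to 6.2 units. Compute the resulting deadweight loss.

Competitive equilibrium: 218 − 5q = 149 + 3.1q → q* = 8.5185, p* = 175.4074.
At q = 6.2: demand price = 218 − 5·6.2 = 187; supply price = 149 + 3.1·6.2 = 168.22.
Δq = 8.5185 − 6.2 = 2.3185; wedge = 187 − 168.22 = 18.78.
Welfare loss = ½ × 2.3185 × 18.78 = 21.77.

21.77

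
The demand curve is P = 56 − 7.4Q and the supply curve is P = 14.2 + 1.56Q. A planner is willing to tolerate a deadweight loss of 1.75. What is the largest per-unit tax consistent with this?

5.6

Competitive equilibrium: 56 − 7.4Q = 14.2 + 1.56Q → Q* = 4.6652, P* = 21.4777.
A tax t gives ΔQ = t/8.96 and wedge t, so DWL = t²/17.92.
t²/17.92 = 1.75 → t² = 31.36 → t = 5.6.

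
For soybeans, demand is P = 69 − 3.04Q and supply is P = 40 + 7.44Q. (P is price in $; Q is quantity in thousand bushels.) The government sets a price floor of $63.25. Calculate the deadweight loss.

$4.02 thousand

Competitive equilibrium: 69 − 3.04Q = 40 + 7.44Q → Q* = 2.7672, P* = 60.5878.
At the floor P = 63.25, quantity demanded = (69 − 63.25)/3.04 = 1.8914.
Sellers' marginal cost at Q' = 1.8914: 40 + 7.44·1.8914 = 54.072.
ΔQ = 2.7672 − 1.8914 = 0.8758; wedge = 63.25 − 54.072 = 9.178.
DWL = ½ × 0.8758 × 9.178 = $4.02 thousand.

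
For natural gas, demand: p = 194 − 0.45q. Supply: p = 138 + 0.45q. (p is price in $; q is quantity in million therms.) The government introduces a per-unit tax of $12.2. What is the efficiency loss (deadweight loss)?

Competitive equilibrium: 194 − 0.45q = 138 + 0.45q → q* = 62.2222, p* = 166.
With the tax, the buyer price exceeds the seller price by 12.2: (194 − 0.45q) − (138 + 0.45q) = 12.2 → q' = 48.6667.
Δq = 62.2222 − 48.6667 = 13.5555; the wedge equals the tax, 12.2.
Welfare loss = ½ × 13.5555 × 12.2 = $82.69 million.

$82.69 million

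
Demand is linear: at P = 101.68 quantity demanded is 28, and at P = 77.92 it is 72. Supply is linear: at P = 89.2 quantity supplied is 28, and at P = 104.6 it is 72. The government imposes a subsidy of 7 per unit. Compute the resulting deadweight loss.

Demand slope = (77.92 − 101.68)/(72 − 28) = −0.54, so P = 116.8 − 0.54Q.
Supply slope = (104.6 − 89.2)/(72 − 28) = 0.35, so P = 79.4 + 0.35Q.
Competitive equilibrium: 116.8 − 0.54Q = 79.4 + 0.35Q → Q* = 42.0225, P* = 94.1079.
The subsidy lowers effective supply by 7: P = 72.4 + 0.35Q.
New quantity: 116.8 − 0.54Q = 72.4 + 0.35Q → Q' = 49.8876.
Overproduction ΔQ = 49.8876 − 42.0225 = 7.8651; wedge = subsidy = 7.
Deadweight loss = ½ × 7.8651 × 7 = 27.53.

27.53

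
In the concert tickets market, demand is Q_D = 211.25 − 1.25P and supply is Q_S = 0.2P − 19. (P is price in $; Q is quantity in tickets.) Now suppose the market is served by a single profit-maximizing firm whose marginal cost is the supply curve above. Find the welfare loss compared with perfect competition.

In inverse form: demand P = 169 − 0.8Q, supply P = 95 + 5Q.
Competitive equilibrium: 169 − 0.8Q = 95 + 5Q → Q* = 12.7586, P* = 158.7931.
Marginal revenue: MR = 169 − 1.6Q. Set MR = MC: 169 − 1.6Q = 95 + 5Q → Q_m = 11.2121.
Price P_m = 169 − 0.8·11.2121 = 160.0303; MC(Q_m) = 95 + 5·11.2121 = 151.0605.
Competitive Q* = 12.7586, so ΔQ = 1.5465; wedge = 160.0303 − 151.0605 = 8.9698.
Welfare loss = ½ × 1.5465 × 8.9698 = $6.94.

$6.94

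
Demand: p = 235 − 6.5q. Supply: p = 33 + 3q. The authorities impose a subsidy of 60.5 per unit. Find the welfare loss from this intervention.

Competitive equilibrium: 235 − 6.5q = 33 + 3q → q* = 21.2632, p* = 96.7895.
The subsidy lowers effective supply by 60.5: p = 3q − 27.5.
New quantity: 235 − 6.5q = 3q − 27.5 → q' = 27.6316.
Overproduction Δq = 27.6316 − 21.2632 = 6.3684; wedge = subsidy = 60.5.
Deadweight loss = ½ × 6.3684 × 60.5 = 192.64.

192.64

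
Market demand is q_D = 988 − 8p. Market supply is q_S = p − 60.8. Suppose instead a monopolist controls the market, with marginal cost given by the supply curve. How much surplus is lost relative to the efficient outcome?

In inverse form: demand p = 123.5 − 0.125q, supply p = 60.8 + q.
Competitive equilibrium: 123.5 − 0.125q = 60.8 + q → q* = 55.7333, p* = 116.5333.
Marginal revenue: MR = 123.5 − 0.25q. Set MR = MC: 123.5 − 0.25q = 60.8 + q → q_m = 50.16.
Price p_m = 123.5 − 0.125·50.16 = 117.23; MC(q_m) = 60.8 + 1·50.16 = 110.96.
Competitive q* = 55.7333, so Δq = 5.5733; wedge = 117.23 − 110.96 = 6.27.
The triangle = ½ × 5.5733 × 6.27 = 17.47.

17.47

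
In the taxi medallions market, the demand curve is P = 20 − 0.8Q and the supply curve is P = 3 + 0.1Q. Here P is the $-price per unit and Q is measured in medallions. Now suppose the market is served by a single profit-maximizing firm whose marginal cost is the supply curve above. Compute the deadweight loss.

Competitive equilibrium: 20 − 0.8Q = 3 + 0.1Q → Q* = 18.8889, P* = 4.8889.
Marginal revenue: MR = 20 − 1.6Q. Set MR = MC: 20 − 1.6Q = 3 + 0.1Q → Q_m = 10.
Price P_m = 20 − 0.8·10 = 12; MC(Q_m) = 3 + 0.1·10 = 4.
Competitive Q* = 18.8889, so ΔQ = 8.8889; wedge = 12 − 4 = 8.
The triangle = ½ × 8.8889 × 8 = $35.56.

$35.56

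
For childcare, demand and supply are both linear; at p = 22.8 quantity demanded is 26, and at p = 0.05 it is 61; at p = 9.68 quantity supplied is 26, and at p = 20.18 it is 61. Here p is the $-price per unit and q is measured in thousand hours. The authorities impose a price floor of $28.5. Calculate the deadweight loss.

Demand slope = (0.05 − 22.8)/(61 − 26) = −0.65, so p = 39.7 − 0.65q.
Supply slope = (20.18 − 9.68)/(61 − 26) = 0.3, so p = 1.88 + 0.3q.
Competitive equilibrium: 39.7 − 0.65q = 1.88 + 0.3q → q* = 39.8105, p* = 13.8232.
At the floor p = 28.5, quantity demanded = (39.7 − 28.5)/0.65 = 17.2308.
Sellers' marginal cost at q' = 17.2308: 1.88 + 0.3·17.2308 = 7.0492.
Δq = 39.8105 − 17.2308 = 22.5797; wedge = 28.5 − 7.0492 = 21.4508.
The triangle = ½ × 22.5797 × 21.4508 = $242.18 thousand.

$242.18 thousand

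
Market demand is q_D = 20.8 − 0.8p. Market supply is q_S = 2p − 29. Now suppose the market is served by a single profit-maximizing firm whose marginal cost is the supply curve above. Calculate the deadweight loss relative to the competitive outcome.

6.56

In inverse form: demand p = 26 − 1.25q, supply p = 14.5 + 0.5q.
Competitive equilibrium: 26 − 1.25q = 14.5 + 0.5q → q* = 6.5714, p* = 17.7857.
Marginal revenue: MR = 26 − 2.5q. Set MR = MC: 26 − 2.5q = 14.5 + 0.5q → q_m = 3.8333.
Price p_m = 26 − 1.25·3.8333 = 21.2084; MC(q_m) = 14.5 + 0.5·3.8333 = 16.4167.
Competitive q* = 6.5714, so Δq = 2.7381; wedge = 21.2084 − 16.4167 = 4.7917.
Deadweight loss = ½ × 2.7381 × 4.7917 = 6.56.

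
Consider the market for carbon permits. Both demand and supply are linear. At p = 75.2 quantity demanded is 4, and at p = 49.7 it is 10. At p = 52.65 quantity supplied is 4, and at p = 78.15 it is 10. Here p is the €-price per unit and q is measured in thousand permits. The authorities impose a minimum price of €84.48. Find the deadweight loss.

Demand slope = (49.7 − 75.2)/(10 − 4) = −4.25, so p = 92.2 − 4.25q.
Supply slope = (78.15 − 52.65)/(10 − 4) = 4.25, so p = 35.65 + 4.25q.
Competitive equilibrium: 92.2 − 4.25q = 35.65 + 4.25q → q* = 6.6529, p* = 63.925.
At the floor p = 84.48, quantity demanded = (92.2 − 84.48)/4.25 = 1.8165.
Sellers' marginal cost at q' = 1.8165: 35.65 + 4.25·1.8165 = 43.3701.
Δq = 6.6529 − 1.8165 = 4.8364; wedge = 84.48 − 43.3701 = 41.1099.
The triangle = ½ × 4.8364 × 41.1099 = €99.41 thousand.

€99.41 thousand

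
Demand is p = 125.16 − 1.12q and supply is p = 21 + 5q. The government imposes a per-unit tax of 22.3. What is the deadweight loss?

Competitive equilibrium: 125.16 − 1.12q = 21 + 5q → q* = 17.0196, p* = 106.098.
With the tax, the buyer price exceeds the seller price by 22.3: (125.16 − 1.12q) − (21 + 5q) = 22.3 → q' = 13.3758.
Δq = 17.0196 − 13.3758 = 3.6438; the wedge equals the tax, 22.3.
Welfare loss = ½ × 3.6438 × 22.3 = 40.63.

40.63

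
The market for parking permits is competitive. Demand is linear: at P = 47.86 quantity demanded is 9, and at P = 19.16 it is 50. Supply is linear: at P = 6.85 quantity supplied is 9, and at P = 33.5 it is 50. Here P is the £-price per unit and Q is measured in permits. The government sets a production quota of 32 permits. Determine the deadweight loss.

Demand slope = (19.16 − 47.86)/(50 − 9) = −0.7, so P = 54.16 − 0.7Q.
Supply slope = (33.5 − 6.85)/(50 − 9) = 0.65, so P = 1 + 0.65Q.
Competitive equilibrium: 54.16 − 0.7Q = 1 + 0.65Q → Q* = 39.3778, P* = 26.5956.
At Q = 32: demand price = 54.16 − 0.7·32 = 31.76; supply price = 1 + 0.65·32 = 21.8.
ΔQ = 39.3778 − 32 = 7.3778; wedge = 31.76 − 21.8 = 9.96.
The triangle = ½ × 7.3778 × 9.96 = £36.74.

£36.74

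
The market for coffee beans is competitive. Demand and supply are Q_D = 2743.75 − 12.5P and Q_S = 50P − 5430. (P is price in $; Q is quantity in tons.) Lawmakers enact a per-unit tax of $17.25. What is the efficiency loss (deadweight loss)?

$1487.81

In inverse form: demand P = 219.5 − 0.08Q, supply P = 108.6 + 0.02Q.
Competitive equilibrium: 219.5 − 0.08Q = 108.6 + 0.02Q → Q* = 1109, P* = 130.78.
With the tax, the buyer price exceeds the seller price by 17.25: (219.5 − 0.08Q) − (108.6 + 0.02Q) = 17.25 → Q' = 936.5.
ΔQ = 1109 − 936.5 = 172.5; the wedge equals the tax, 17.25.
The triangle = ½ × 172.5 × 17.25 = $1487.81.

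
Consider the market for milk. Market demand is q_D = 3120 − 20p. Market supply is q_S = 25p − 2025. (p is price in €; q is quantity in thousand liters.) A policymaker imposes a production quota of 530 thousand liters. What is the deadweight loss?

€4140.50 thousand

In inverse form: demand p = 156 − 0.05q, supply p = 81 + 0.04q.
Competitive equilibrium: 156 − 0.05q = 81 + 0.04q → q* = 833.3333, p* = 114.3333.
At q = 530: demand price = 156 − 0.05·530 = 129.5; supply price = 81 + 0.04·530 = 102.2.
Δq = 833.3333 − 530 = 303.3333; wedge = 129.5 − 102.2 = 27.3.
Deadweight loss = ½ × 303.3333 × 27.3 = €4140.50 thousand.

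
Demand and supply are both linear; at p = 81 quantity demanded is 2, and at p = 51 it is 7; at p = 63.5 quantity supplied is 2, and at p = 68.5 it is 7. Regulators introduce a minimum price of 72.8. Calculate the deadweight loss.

4.50

Demand slope = (51 − 81)/(7 − 2) = −6, so p = 93 − 6q.
Supply slope = (68.5 − 63.5)/(7 − 2) = 1, so p = 61.5 + q.
Competitive equilibrium: 93 − 6q = 61.5 + q → q* = 4.5, p* = 66.
At the floor p = 72.8, quantity demanded = (93 − 72.8)/6 = 3.3667.
Sellers' marginal cost at q' = 3.3667: 61.5 + 1·3.3667 = 64.8667.
Δq = 4.5 − 3.3667 = 1.1333; wedge = 72.8 − 64.8667 = 7.9333.
DWL = ½ × 1.1333 × 7.9333 = 4.50.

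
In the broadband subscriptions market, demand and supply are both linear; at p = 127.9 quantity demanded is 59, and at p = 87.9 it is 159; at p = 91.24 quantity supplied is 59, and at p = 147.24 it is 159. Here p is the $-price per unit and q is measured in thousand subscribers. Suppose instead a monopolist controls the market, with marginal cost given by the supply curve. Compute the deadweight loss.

Demand slope = (87.9 − 127.9)/(159 − 59) = −0.4, so p = 151.5 − 0.4q.
Supply slope = (147.24 − 91.24)/(159 − 59) = 0.56, so p = 58.2 + 0.56q.
Competitive equilibrium: 151.5 − 0.4q = 58.2 + 0.56q → q* = 97.1875, p* = 112.625.
Marginal revenue: MR = 151.5 − 0.8q. Set MR = MC: 151.5 − 0.8q = 58.2 + 0.56q → q_m = 68.6029.
Price p_m = 151.5 − 0.4·68.6029 = 124.0588; MC(q_m) = 58.2 + 0.56·68.6029 = 96.6176.
Competitive q* = 97.1875, so Δq = 28.5846; wedge = 124.0588 − 96.6176 = 27.4412.
Welfare loss = ½ × 28.5846 × 27.4412 = $392.20 thousand.

$392.20 thousand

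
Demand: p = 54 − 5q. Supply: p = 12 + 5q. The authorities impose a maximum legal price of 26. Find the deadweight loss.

Competitive equilibrium: 54 − 5q = 12 + 5q → q* = 4.2, p* = 33.
At the ceiling p = 26, quantity supplied = (26 − 12)/5 = 2.8.
Willingness to pay at q' = 2.8: 54 − 5·2.8 = 40.
Δq = 4.2 − 2.8 = 1.4; wedge = 40 − 26 = 14.
The triangle = ½ × 1.4 × 14 = 9.80.

9.80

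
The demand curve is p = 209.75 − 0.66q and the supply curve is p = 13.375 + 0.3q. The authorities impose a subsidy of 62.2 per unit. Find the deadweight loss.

2015.02

Competitive equilibrium: 209.75 − 0.66q = 13.375 + 0.3q → q* = 204.5573, p* = 74.7422.
The subsidy lowers effective supply by 62.2: p = 0.3q − 48.825.
New quantity: 209.75 − 0.66q = 0.3q − 48.825 → q' = 269.349.
Overproduction Δq = 269.349 − 204.5573 = 64.7917; wedge = subsidy = 62.2.
The triangle = ½ × 64.7917 × 62.2 = 2015.02.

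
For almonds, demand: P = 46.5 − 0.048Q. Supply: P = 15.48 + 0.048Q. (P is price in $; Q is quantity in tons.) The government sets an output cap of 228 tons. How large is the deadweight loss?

Competitive equilibrium: 46.5 − 0.048Q = 15.48 + 0.048Q → Q* = 323.125, P* = 30.99.
At Q = 228: demand price = 46.5 − 0.048·228 = 35.556; supply price = 15.48 + 0.048·228 = 26.424.
ΔQ = 323.125 − 228 = 95.125; wedge = 35.556 − 26.424 = 9.132.
Welfare loss = ½ × 95.125 × 9.132 = $434.34.

$434.34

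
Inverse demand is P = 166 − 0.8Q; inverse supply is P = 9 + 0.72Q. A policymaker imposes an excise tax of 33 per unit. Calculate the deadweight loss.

358.22

Competitive equilibrium: 166 − 0.8Q = 9 + 0.72Q → Q* = 103.2895, P* = 83.3684.
With the tax, the buyer price exceeds the seller price by 33: (166 − 0.8Q) − (9 + 0.72Q) = 33 → Q' = 81.5789.
ΔQ = 103.2895 − 81.5789 = 21.7106; the wedge equals the tax, 33.
DWL = ½ × 21.7106 × 33 = 358.22.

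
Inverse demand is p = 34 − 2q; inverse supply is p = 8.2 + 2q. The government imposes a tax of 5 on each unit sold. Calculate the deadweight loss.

3.125

Competitive equilibrium: 34 − 2q = 8.2 + 2q → q* = 6.45, p* = 21.1.
With the tax, the buyer price exceeds the seller price by 5: (34 − 2q) − (8.2 + 2q) = 5 → q' = 5.2.
Δq = 6.45 − 5.2 = 1.25; the wedge equals the tax, 5.
Welfare loss = ½ × 1.25 × 5 = 3.125.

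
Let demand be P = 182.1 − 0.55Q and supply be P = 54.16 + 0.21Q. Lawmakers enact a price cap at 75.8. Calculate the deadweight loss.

1620.08

Competitive equilibrium: 182.1 − 0.55Q = 54.16 + 0.21Q → Q* = 168.3421, P* = 89.5118.
At the ceiling P = 75.8, quantity supplied = (75.8 − 54.16)/0.21 = 103.0476.
Willingness to pay at Q' = 103.0476: 182.1 − 0.55·103.0476 = 125.4238.
ΔQ = 168.3421 − 103.0476 = 65.2945; wedge = 125.4238 − 75.8 = 49.6238.
The triangle = ½ × 65.2945 × 49.6238 = 1620.08.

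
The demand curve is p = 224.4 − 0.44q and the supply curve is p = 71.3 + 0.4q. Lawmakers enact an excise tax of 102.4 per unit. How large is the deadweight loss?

6241.52

Competitive equilibrium: 224.4 − 0.44q = 71.3 + 0.4q → q* = 182.2619, p* = 144.20476.
With the tax, the buyer price exceeds the seller price by 102.4: (224.4 − 0.44q) − (71.3 + 0.4q) = 102.4 → q' = 60.35714.
Δq = 182.2619 − 60.35714 = 121.90476; the wedge equals the tax, 102.4.
The triangle = ½ × 121.90476 × 102.4 = 6241.52.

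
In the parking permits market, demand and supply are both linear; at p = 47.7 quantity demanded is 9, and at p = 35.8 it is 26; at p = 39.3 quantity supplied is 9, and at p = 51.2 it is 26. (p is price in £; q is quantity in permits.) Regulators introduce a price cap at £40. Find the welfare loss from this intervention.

£17.50

Demand slope = (35.8 − 47.7)/(26 − 9) = −0.7, so p = 54 − 0.7q.
Supply slope = (51.2 − 39.3)/(26 − 9) = 0.7, so p = 33 + 0.7q.
Competitive equilibrium: 54 − 0.7q = 33 + 0.7q → q* = 15, p* = 43.5.
At the ceiling p = 40, quantity supplied = (40 − 33)/0.7 = 10.
Willingness to pay at q' = 10: 54 − 0.7·10 = 47.
Δq = 15 − 10 = 5; wedge = 47 − 40 = 7.
DWL = ½ × 5 × 7 = £17.50.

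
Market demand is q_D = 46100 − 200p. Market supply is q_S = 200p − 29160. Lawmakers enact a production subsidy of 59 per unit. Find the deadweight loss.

In inverse form: demand p = 230.5 − 0.005q, supply p = 145.8 + 0.005q.
Competitive equilibrium: 230.5 − 0.005q = 145.8 + 0.005q → q* = 8470, p* = 188.15.
The subsidy lowers effective supply by 59: p = 86.8 + 0.005q.
New quantity: 230.5 − 0.005q = 86.8 + 0.005q → q' = 14370.
Overproduction Δq = 14370 − 8470 = 5900; wedge = subsidy = 59.
The triangle = ½ × 5900 × 59 = 174050.

174050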